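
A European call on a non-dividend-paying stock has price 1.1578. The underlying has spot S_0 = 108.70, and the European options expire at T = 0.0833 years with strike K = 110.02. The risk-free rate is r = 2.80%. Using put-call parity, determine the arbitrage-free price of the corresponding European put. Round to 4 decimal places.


Answer: Put price = 2.2215

Derivation:
Put-call parity: C - P = S_0 * exp(-qT) - K * exp(-rT).
S_0 * exp(-qT) = 108.7000 * 1.00000000 = 108.70000000
K * exp(-rT) = 110.0200 * 0.99767032 = 109.76368838
P = C - S*exp(-qT) + K*exp(-rT)
P = 1.1578 - 108.70000000 + 109.76368838 = 2.2215


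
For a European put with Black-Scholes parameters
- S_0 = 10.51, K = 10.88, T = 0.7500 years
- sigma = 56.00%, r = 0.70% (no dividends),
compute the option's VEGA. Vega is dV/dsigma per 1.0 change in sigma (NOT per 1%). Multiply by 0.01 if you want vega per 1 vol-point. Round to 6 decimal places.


d1 = 0.1819703784; d2 = -0.3030038477
phi(d1) = 0.3923915277; exp(-qT) = 1.0000000000; exp(-rT) = 0.9947637572
Vega = S * exp(-qT) * phi(d1) * sqrt(T) = 10.5100 * 1.0000000000 * 0.3923915277 * 0.8660254038 = 3.571519

Answer: Vega = 3.571519


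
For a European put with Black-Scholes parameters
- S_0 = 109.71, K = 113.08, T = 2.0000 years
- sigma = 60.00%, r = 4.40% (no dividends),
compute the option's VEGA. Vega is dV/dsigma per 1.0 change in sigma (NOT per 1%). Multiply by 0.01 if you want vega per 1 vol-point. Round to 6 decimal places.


Answer: Vega = 54.832741

Derivation:
d1 = 0.4923171897; d2 = -0.3562109477
phi(d1) = 0.3534099230; exp(-qT) = 1.0000000000; exp(-rT) = 0.9157608767
Vega = S * exp(-qT) * phi(d1) * sqrt(T) = 109.7100 * 1.0000000000 * 0.3534099230 * 1.4142135624 = 54.832741


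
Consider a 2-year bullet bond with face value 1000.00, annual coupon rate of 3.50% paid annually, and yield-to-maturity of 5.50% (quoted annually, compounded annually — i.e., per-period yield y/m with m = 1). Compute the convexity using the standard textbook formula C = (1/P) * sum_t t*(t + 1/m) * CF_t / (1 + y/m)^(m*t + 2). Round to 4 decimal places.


Answer: Convexity = 5.2669

Derivation:
Coupon per period c = face * coupon_rate / m = 35.000000
Periods per year m = 1; per-period yield y/m = 0.055000
Number of cashflows N = 2
Cashflows (t years, CF_t, discount factor 1/(1+y/m)^(m*t), PV):
  t = 1.0000: CF_t = 35.000000, DF = 0.947867, PV = 33.175355
  t = 2.0000: CF_t = 1035.000000, DF = 0.898452, PV = 929.898250
Price P = sum_t PV_t = 963.073606
Convexity numerator sum_t t*(t + 1/m) * CF_t / (1+y/m)^(m*t + 2):
  t = 1.0000: term = 59.612956
  t = 2.0000: term = 5012.815976
Convexity = (1/P) * sum = 5072.428932 / 963.073606 = 5.266917


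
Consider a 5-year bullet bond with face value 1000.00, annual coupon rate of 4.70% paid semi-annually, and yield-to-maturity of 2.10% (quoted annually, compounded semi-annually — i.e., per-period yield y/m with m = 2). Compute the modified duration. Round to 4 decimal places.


Answer: Modified duration = 4.4994

Derivation:
Coupon per period c = face * coupon_rate / m = 23.500000
Periods per year m = 2; per-period yield y/m = 0.010500
Number of cashflows N = 10
Cashflows (t years, CF_t, discount factor 1/(1+y/m)^(m*t), PV):
  t = 0.5000: CF_t = 23.500000, DF = 0.989609, PV = 23.255814
  t = 1.0000: CF_t = 23.500000, DF = 0.979326, PV = 23.014165
  t = 1.5000: CF_t = 23.500000, DF = 0.969150, PV = 22.775027
  t = 2.0000: CF_t = 23.500000, DF = 0.959080, PV = 22.538374
  t = 2.5000: CF_t = 23.500000, DF = 0.949114, PV = 22.304181
  t = 3.0000: CF_t = 23.500000, DF = 0.939252, PV = 22.072420
  t = 3.5000: CF_t = 23.500000, DF = 0.929492, PV = 21.843068
  t = 4.0000: CF_t = 23.500000, DF = 0.919834, PV = 21.616099
  t = 4.5000: CF_t = 23.500000, DF = 0.910276, PV = 21.391488
  t = 5.0000: CF_t = 1023.500000, DF = 0.900818, PV = 921.986726
Price P = sum_t PV_t = 1122.797363
First compute Macaulay numerator sum_t t * PV_t:
  t * PV_t at t = 0.5000: 11.627907
  t * PV_t at t = 1.0000: 23.014165
  t * PV_t at t = 1.5000: 34.162541
  t * PV_t at t = 2.0000: 45.076749
  t * PV_t at t = 2.5000: 55.760452
  t * PV_t at t = 3.0000: 66.217261
  t * PV_t at t = 3.5000: 76.450738
  t * PV_t at t = 4.0000: 86.464396
  t * PV_t at t = 4.5000: 96.261697
  t * PV_t at t = 5.0000: 4609.933630
Macaulay duration D = 5104.969535 / 1122.797363 = 4.546653
Modified duration = D / (1 + y/m) = 4.546653 / (1 + 0.010500) = 4.499409


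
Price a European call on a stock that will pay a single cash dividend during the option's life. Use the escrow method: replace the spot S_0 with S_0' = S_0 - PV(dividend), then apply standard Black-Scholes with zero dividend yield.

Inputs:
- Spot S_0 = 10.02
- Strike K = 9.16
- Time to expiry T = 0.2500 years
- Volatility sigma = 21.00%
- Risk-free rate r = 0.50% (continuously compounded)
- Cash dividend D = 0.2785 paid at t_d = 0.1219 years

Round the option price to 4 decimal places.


PV(D) = D * exp(-r * t_d) = 0.2785 * 0.99939069 = 0.27833031
S_0' = S_0 - PV(D) = 10.0200 - 0.27833031 = 9.74166969
d1 = (ln(S_0'/K) + (r + sigma^2/2)*T) / (sigma*sqrt(T)) = 0.65075096
d2 = d1 - sigma*sqrt(T) = 0.54575096
exp(-rT) = 0.99875078
N(d1) = 0.74239637; N(d2) = 0.70738143
C = S_0' * N(d1) - K * exp(-rT) * N(d2) = 9.74166969 * 0.74239637 - 9.1600 * 0.99875078 * 0.70738143 = 0.7607

Answer: Price = 0.7607


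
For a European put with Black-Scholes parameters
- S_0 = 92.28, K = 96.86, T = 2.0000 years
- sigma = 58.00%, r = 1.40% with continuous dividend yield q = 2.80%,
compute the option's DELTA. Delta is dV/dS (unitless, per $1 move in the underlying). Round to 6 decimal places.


d1 = 0.3169311068; d2 = -0.5033127594
phi(d1) = 0.3794011477; exp(-qT) = 0.9455391359; exp(-rT) = 0.9723883668
N(-d1) = 0.3756479390
Delta = -exp(-qT) * N(-d1) = -0.9455391359 * 0.3756479390 = -0.355190

Answer: Delta = -0.355190


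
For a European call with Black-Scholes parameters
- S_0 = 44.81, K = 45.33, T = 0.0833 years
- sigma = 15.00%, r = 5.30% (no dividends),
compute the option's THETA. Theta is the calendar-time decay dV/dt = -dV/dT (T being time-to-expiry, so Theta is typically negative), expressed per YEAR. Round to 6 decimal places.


d1 = -0.1428814592; d2 = -0.1861740682
phi(d1) = 0.3948907681; exp(-qT) = 1.0000000000; exp(-rT) = 0.9955948313
Theta = -S*exp(-qT)*phi(d1)*sigma/(2*sqrt(T)) - r*K*exp(-rT)*N(d2) + q*S*exp(-qT)*N(d1)
N(d1) = 0.4431919009; N(d2) = 0.4261541295; sqrt(T) = 0.2886173938
Term 1 = -44.8100 * 1.0000000000 * 0.3948907681 * 0.1500 / (2 * 0.2886173938) = -4.5982299660
Term 2 = -0.0530 * 45.3300 * 0.9955948313 * 0.4261541295 = -1.0193208862
Term 3 = 0 (no dividend yield, q = 0)
Theta = -4.5982299660 + (-1.0193208862) + (0.0000000000) = -5.617551

Answer: Theta = -5.617551


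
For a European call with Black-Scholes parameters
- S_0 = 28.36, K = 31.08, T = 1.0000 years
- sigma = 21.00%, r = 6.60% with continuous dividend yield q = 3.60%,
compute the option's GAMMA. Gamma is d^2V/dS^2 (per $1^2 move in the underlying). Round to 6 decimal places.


Answer: Gamma = 0.063482

Derivation:
d1 = -0.1882610659; d2 = -0.3982610659
phi(d1) = 0.3919348517; exp(-qT) = 0.9646402935; exp(-rT) = 0.9361308643
Gamma = exp(-qT) * phi(d1) / (S * sigma * sqrt(T)) = 0.9646402935 * 0.3919348517 / (28.3600 * 0.2100 * 1.0000000000) = 0.063482


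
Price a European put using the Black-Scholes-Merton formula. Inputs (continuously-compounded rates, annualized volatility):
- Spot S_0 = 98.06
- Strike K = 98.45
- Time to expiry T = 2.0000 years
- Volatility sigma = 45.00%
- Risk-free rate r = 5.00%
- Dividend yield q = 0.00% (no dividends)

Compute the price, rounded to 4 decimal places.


Answer: Price = 19.1283

Derivation:
d1 = (ln(S/K) + (r - q + 0.5*sigma^2) * T) / (sigma * sqrt(T)) = 0.46909579
d2 = d1 - sigma * sqrt(T) = -0.16730032
exp(-rT) = 0.90483742; exp(-qT) = 1.00000000
P = K * exp(-rT) * N(-d2) - S_0 * exp(-qT) * N(-d1)
N(-d1) = 0.31950058; N(-d2) = 0.56643312
P = 98.4500 * 0.90483742 * 0.56643312 - 98.0600 * 1.00000000 * 0.31950058 = 19.1283


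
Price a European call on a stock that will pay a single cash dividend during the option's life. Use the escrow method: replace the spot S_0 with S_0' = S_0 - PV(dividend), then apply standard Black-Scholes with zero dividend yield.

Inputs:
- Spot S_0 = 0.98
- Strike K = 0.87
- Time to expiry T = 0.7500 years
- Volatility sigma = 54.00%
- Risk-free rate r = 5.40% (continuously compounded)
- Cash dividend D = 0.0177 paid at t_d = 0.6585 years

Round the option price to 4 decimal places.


Answer: Price = 0.2374

Derivation:
PV(D) = D * exp(-r * t_d) = 0.0177 * 0.96506579 = 0.01708166
S_0' = S_0 - PV(D) = 0.9800 - 0.01708166 = 0.96291834
d1 = (ln(S_0'/K) + (r + sigma^2/2)*T) / (sigma*sqrt(T)) = 0.53741772
d2 = d1 - sigma*sqrt(T) = 0.06976400
exp(-rT) = 0.96030916
N(d1) = 0.70451045; N(d2) = 0.52780925
C = S_0' * N(d1) - K * exp(-rT) * N(d2) = 0.96291834 * 0.70451045 - 0.8700 * 0.96030916 * 0.52780925 = 0.2374


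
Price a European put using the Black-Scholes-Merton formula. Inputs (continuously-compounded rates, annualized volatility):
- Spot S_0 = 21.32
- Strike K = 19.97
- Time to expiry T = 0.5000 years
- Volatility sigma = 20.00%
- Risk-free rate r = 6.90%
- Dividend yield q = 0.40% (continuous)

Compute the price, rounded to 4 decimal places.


d1 = (ln(S/K) + (r - q + 0.5*sigma^2) * T) / (sigma * sqrt(T)) = 0.76307041
d2 = d1 - sigma * sqrt(T) = 0.62164905
exp(-rT) = 0.96608834; exp(-qT) = 0.99800200
P = K * exp(-rT) * N(-d2) - S_0 * exp(-qT) * N(-d1)
N(-d1) = 0.22271070; N(-d2) = 0.26708633
P = 19.9700 * 0.96608834 * 0.26708633 - 21.3200 * 0.99800200 * 0.22271070 = 0.4141

Answer: Price = 0.4141


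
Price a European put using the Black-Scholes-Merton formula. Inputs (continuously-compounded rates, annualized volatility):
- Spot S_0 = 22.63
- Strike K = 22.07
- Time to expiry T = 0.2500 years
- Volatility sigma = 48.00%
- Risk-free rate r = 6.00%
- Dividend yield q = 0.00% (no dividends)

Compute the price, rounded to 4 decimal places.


d1 = (ln(S/K) + (r - q + 0.5*sigma^2) * T) / (sigma * sqrt(T)) = 0.28690516
d2 = d1 - sigma * sqrt(T) = 0.04690516
exp(-rT) = 0.98511194; exp(-qT) = 1.00000000
P = K * exp(-rT) * N(-d2) - S_0 * exp(-qT) * N(-d1)
N(-d1) = 0.38709247; N(-d2) = 0.48129441
P = 22.0700 * 0.98511194 * 0.48129441 - 22.6300 * 1.00000000 * 0.38709247 = 1.7041

Answer: Price = 1.7041


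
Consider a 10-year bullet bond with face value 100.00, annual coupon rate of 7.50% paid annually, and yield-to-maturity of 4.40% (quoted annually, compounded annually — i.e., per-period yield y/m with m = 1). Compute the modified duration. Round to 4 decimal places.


Coupon per period c = face * coupon_rate / m = 7.500000
Periods per year m = 1; per-period yield y/m = 0.044000
Number of cashflows N = 10
Cashflows (t years, CF_t, discount factor 1/(1+y/m)^(m*t), PV):
  t = 1.0000: CF_t = 7.500000, DF = 0.957854, PV = 7.183908
  t = 2.0000: CF_t = 7.500000, DF = 0.917485, PV = 6.881138
  t = 3.0000: CF_t = 7.500000, DF = 0.878817, PV = 6.591128
  t = 4.0000: CF_t = 7.500000, DF = 0.841779, PV = 6.313341
  t = 5.0000: CF_t = 7.500000, DF = 0.806302, PV = 6.047262
  t = 6.0000: CF_t = 7.500000, DF = 0.772320, PV = 5.792396
  t = 7.0000: CF_t = 7.500000, DF = 0.739770, PV = 5.548272
  t = 8.0000: CF_t = 7.500000, DF = 0.708592, PV = 5.314437
  t = 9.0000: CF_t = 7.500000, DF = 0.678728, PV = 5.090457
  t = 10.0000: CF_t = 107.500000, DF = 0.650122, PV = 69.888139
Price P = sum_t PV_t = 124.650480
First compute Macaulay numerator sum_t t * PV_t:
  t * PV_t at t = 1.0000: 7.183908
  t * PV_t at t = 2.0000: 13.762276
  t * PV_t at t = 3.0000: 19.773385
  t * PV_t at t = 4.0000: 25.253365
  t * PV_t at t = 5.0000: 30.236309
  t * PV_t at t = 6.0000: 34.754378
  t * PV_t at t = 7.0000: 38.837907
  t * PV_t at t = 8.0000: 42.515497
  t * PV_t at t = 9.0000: 45.814113
  t * PV_t at t = 10.0000: 698.881392
Macaulay duration D = 957.012531 / 124.650480 = 7.677568
Modified duration = D / (1 + y/m) = 7.677568 / (1 + 0.044000) = 7.353992

Answer: Modified duration = 7.3540


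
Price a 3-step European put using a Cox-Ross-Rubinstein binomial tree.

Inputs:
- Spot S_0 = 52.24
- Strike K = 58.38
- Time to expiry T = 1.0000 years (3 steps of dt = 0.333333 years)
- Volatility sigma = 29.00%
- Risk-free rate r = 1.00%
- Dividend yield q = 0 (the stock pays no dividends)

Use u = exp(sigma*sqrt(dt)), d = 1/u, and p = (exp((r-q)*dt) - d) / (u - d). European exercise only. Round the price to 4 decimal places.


dt = T/N = 0.333333
u = exp(sigma*sqrt(dt)) = 1.182264; d = 1/u = 0.845834
p = (exp((r-q)*dt) - d) / (u - d) = 0.468164
Discount per step: exp(-r*dt) = 0.996672
Stock lattice S(k, i) with i counting down-moves:
  k=0: S(0,0) = 52.2400
  k=1: S(1,0) = 61.7615; S(1,1) = 44.1864
  k=2: S(2,0) = 73.0184; S(2,1) = 52.2400; S(2,2) = 37.3744
  k=3: S(3,0) = 86.3271; S(3,1) = 61.7615; S(3,2) = 44.1864; S(3,3) = 31.6125
Terminal payoffs V(N, i) = max(K - S_T, 0):
  V(3,0) = 0.000000; V(3,1) = 0.000000; V(3,2) = 14.193606; V(3,3) = 26.767464
Backward induction: V(k, i) = exp(-r*dt) * [p * V(k+1, i) + (1-p) * V(k+1, i+1)].
  V(2,0) = exp(-r*dt) * [p*0.000000 + (1-p)*0.000000] = 0.000000
  V(2,1) = exp(-r*dt) * [p*0.000000 + (1-p)*14.193606] = 7.523549
  V(2,2) = exp(-r*dt) * [p*14.193606 + (1-p)*26.767464] = 20.811348
  V(1,0) = exp(-r*dt) * [p*0.000000 + (1-p)*7.523549] = 3.987978
  V(1,1) = exp(-r*dt) * [p*7.523549 + (1-p)*20.811348] = 14.541924
  V(0,0) = exp(-r*dt) * [p*3.987978 + (1-p)*14.541924] = 9.568995

Answer: Price = V(0,0) = 9.5690


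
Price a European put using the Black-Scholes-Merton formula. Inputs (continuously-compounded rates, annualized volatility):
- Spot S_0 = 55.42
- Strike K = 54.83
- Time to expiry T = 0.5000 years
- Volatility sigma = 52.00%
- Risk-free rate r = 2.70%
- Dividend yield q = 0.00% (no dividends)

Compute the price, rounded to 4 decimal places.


Answer: Price = 7.3418

Derivation:
d1 = (ln(S/K) + (r - q + 0.5*sigma^2) * T) / (sigma * sqrt(T)) = 0.24967138
d2 = d1 - sigma * sqrt(T) = -0.11802414
exp(-rT) = 0.98659072; exp(-qT) = 1.00000000
P = K * exp(-rT) * N(-d2) - S_0 * exp(-qT) * N(-d1)
N(-d1) = 0.40142075; N(-d2) = 0.54697574
P = 54.8300 * 0.98659072 * 0.54697574 - 55.4200 * 1.00000000 * 0.40142075 = 7.3418


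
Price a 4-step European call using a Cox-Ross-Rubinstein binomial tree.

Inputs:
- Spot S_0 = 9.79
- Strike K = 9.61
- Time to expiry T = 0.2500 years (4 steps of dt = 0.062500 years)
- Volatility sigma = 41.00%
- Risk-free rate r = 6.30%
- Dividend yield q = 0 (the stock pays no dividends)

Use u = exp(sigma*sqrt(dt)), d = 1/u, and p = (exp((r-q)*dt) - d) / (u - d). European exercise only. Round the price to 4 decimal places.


dt = T/N = 0.062500
u = exp(sigma*sqrt(dt)) = 1.107937; d = 1/u = 0.902578
p = (exp((r-q)*dt) - d) / (u - d) = 0.493609
Discount per step: exp(-r*dt) = 0.996070
Stock lattice S(k, i) with i counting down-moves:
  k=0: S(0,0) = 9.7900
  k=1: S(1,0) = 10.8467; S(1,1) = 8.8362
  k=2: S(2,0) = 12.0175; S(2,1) = 9.7900; S(2,2) = 7.9754
  k=3: S(3,0) = 13.3146; S(3,1) = 10.8467; S(3,2) = 8.8362; S(3,3) = 7.1984
  k=4: S(4,0) = 14.7517; S(4,1) = 12.0175; S(4,2) = 9.7900; S(4,3) = 7.9754; S(4,4) = 6.4971
Terminal payoffs V(N, i) = max(S_T - K, 0):
  V(4,0) = 5.141746; V(4,1) = 2.407470; V(4,2) = 0.180000; V(4,3) = 0.000000; V(4,4) = 0.000000
Backward induction: V(k, i) = exp(-r*dt) * [p * V(k+1, i) + (1-p) * V(k+1, i+1)].
  V(3,0) = exp(-r*dt) * [p*5.141746 + (1-p)*2.407470] = 3.742369
  V(3,1) = exp(-r*dt) * [p*2.407470 + (1-p)*0.180000] = 1.274471
  V(3,2) = exp(-r*dt) * [p*0.180000 + (1-p)*0.000000] = 0.088500
  V(3,3) = exp(-r*dt) * [p*0.000000 + (1-p)*0.000000] = 0.000000
  V(2,0) = exp(-r*dt) * [p*3.742369 + (1-p)*1.274471] = 2.482852
  V(2,1) = exp(-r*dt) * [p*1.274471 + (1-p)*0.088500] = 0.671258
  V(2,2) = exp(-r*dt) * [p*0.088500 + (1-p)*0.000000] = 0.043513
  V(1,0) = exp(-r*dt) * [p*2.482852 + (1-p)*0.671258] = 1.559325
  V(1,1) = exp(-r*dt) * [p*0.671258 + (1-p)*0.043513] = 0.351985
  V(0,0) = exp(-r*dt) * [p*1.559325 + (1-p)*0.351985] = 0.944214

Answer: Price = V(0,0) = 0.9442


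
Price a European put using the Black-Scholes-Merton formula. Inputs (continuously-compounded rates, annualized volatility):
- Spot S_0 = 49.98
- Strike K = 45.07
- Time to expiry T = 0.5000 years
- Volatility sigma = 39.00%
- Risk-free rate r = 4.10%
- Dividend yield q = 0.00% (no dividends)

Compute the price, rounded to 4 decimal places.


d1 = (ln(S/K) + (r - q + 0.5*sigma^2) * T) / (sigma * sqrt(T)) = 0.58719267
d2 = d1 - sigma * sqrt(T) = 0.31142103
exp(-rT) = 0.97970870; exp(-qT) = 1.00000000
P = K * exp(-rT) * N(-d2) - S_0 * exp(-qT) * N(-d1)
N(-d1) = 0.27853716; N(-d2) = 0.37774029
P = 45.0700 * 0.97970870 * 0.37774029 - 49.9800 * 1.00000000 * 0.27853716 = 2.7580

Answer: Price = 2.7580


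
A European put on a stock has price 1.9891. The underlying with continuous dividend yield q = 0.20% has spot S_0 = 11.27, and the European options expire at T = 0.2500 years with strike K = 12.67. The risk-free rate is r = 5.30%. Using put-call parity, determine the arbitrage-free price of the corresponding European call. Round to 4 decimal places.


Answer: Call price = 0.7502

Derivation:
Put-call parity: C - P = S_0 * exp(-qT) - K * exp(-rT).
S_0 * exp(-qT) = 11.2700 * 0.99950012 = 11.26436641
K * exp(-rT) = 12.6700 * 0.98683739 = 12.50322979
C = P + S*exp(-qT) - K*exp(-rT)
C = 1.9891 + 11.26436641 - 12.50322979 = 0.7502


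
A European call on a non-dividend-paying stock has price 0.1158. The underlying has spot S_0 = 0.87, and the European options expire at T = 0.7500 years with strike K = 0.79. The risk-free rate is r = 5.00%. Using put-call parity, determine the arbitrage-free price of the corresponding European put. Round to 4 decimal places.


Answer: Put price = 0.0067

Derivation:
Put-call parity: C - P = S_0 * exp(-qT) - K * exp(-rT).
S_0 * exp(-qT) = 0.8700 * 1.00000000 = 0.87000000
K * exp(-rT) = 0.7900 * 0.96319442 = 0.76092359
P = C - S*exp(-qT) + K*exp(-rT)
P = 0.1158 - 0.87000000 + 0.76092359 = 0.0067


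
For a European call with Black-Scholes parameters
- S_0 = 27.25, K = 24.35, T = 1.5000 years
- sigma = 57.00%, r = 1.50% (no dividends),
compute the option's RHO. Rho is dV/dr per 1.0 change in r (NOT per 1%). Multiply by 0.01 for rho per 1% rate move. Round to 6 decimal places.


d1 = 0.5424641010; d2 = -0.1556404757
phi(d1) = 0.3443584413; exp(-qT) = 1.0000000000; exp(-rT) = 0.9777512372
N(d2) = 0.4381582093
Rho = K*T*exp(-rT)*N(d2) = 24.3500 * 1.5000 * 0.9777512372 * 0.4381582093 = 15.647665

Answer: Rho = 15.647665


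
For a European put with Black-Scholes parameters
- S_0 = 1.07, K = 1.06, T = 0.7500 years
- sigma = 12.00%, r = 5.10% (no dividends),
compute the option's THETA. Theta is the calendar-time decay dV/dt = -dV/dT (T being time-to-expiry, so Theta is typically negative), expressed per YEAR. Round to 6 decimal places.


d1 = 0.5103751395; d2 = 0.4064520910
phi(d1) = 0.3502248421; exp(-qT) = 1.0000000000; exp(-rT) = 0.9624722927
Theta = -S*exp(-qT)*phi(d1)*sigma/(2*sqrt(T)) + r*K*exp(-rT)*N(-d2) - q*S*exp(-qT)*N(-d1)
N(-d1) = 0.3048943352; N(-d2) = 0.3422052259; sqrt(T) = 0.8660254038
Term 1 = -1.0700 * 1.0000000000 * 0.3502248421 * 0.1200 / (2 * 0.8660254038) = -0.0259627890
Term 2 = 0.0510 * 1.0600 * 0.9624722927 * 0.3422052259 = 0.0178053664
Term 3 = 0 (no dividend yield, q = 0)
Theta = -0.0259627890 + (0.0178053664) + (0.0000000000) = -0.008157

Answer: Theta = -0.008157


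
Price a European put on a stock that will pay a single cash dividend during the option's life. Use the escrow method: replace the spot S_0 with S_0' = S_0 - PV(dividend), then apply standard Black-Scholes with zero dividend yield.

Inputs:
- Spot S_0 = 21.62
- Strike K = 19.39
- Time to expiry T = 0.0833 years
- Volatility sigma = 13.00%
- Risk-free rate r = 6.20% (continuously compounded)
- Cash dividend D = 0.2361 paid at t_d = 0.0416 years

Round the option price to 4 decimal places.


PV(D) = D * exp(-r * t_d) = 0.2361 * 0.99742412 = 0.23549184
S_0' = S_0 - PV(D) = 21.6200 - 0.23549184 = 21.38450816
d1 = (ln(S_0'/K) + (r + sigma^2/2)*T) / (sigma*sqrt(T)) = 2.76591246
d2 = d1 - sigma*sqrt(T) = 2.72839220
exp(-rT) = 0.99484871
N(-d1) = 0.00283819; N(-d2) = 0.00318219
P = K * exp(-rT) * N(-d2) - S_0' * N(-d1) = 19.3900 * 0.99484871 * 0.00318219 - 21.38450816 * 0.00283819 = 0.0007

Answer: Price = 0.0007


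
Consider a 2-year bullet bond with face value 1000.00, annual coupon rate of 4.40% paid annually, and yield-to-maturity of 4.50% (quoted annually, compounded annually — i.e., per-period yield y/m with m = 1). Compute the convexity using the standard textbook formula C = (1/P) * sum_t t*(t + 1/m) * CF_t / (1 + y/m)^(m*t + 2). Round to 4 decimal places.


Coupon per period c = face * coupon_rate / m = 44.000000
Periods per year m = 1; per-period yield y/m = 0.045000
Number of cashflows N = 2
Cashflows (t years, CF_t, discount factor 1/(1+y/m)^(m*t), PV):
  t = 1.0000: CF_t = 44.000000, DF = 0.956938, PV = 42.105263
  t = 2.0000: CF_t = 1044.000000, DF = 0.915730, PV = 956.022069
Price P = sum_t PV_t = 998.127332
Convexity numerator sum_t t*(t + 1/m) * CF_t / (1+y/m)^(m*t + 2):
  t = 1.0000: term = 77.114101
  t = 2.0000: term = 5252.748256
Convexity = (1/P) * sum = 5329.862357 / 998.127332 = 5.339862

Answer: Convexity = 5.3399


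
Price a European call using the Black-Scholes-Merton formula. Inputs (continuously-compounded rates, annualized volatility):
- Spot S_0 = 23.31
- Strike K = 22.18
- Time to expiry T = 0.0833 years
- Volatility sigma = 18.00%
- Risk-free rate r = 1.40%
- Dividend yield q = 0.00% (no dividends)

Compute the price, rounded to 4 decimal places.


d1 = (ln(S/K) + (r - q + 0.5*sigma^2) * T) / (sigma * sqrt(T)) = 1.00492771
d2 = d1 - sigma * sqrt(T) = 0.95297658
exp(-rT) = 0.99883448; exp(-qT) = 1.00000000
C = S_0 * exp(-qT) * N(d1) - K * exp(-rT) * N(d2)
N(d1) = 0.84253417; N(d2) = 0.82969903
C = 23.3100 * 1.00000000 * 0.84253417 - 22.1800 * 0.99883448 * 0.82969903 = 1.2582

Answer: Price = 1.2582


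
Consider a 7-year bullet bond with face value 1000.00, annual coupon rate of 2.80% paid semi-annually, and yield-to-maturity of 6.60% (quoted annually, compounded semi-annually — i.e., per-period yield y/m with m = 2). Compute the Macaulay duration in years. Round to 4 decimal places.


Answer: Macaulay duration = 6.3107 years

Derivation:
Coupon per period c = face * coupon_rate / m = 14.000000
Periods per year m = 2; per-period yield y/m = 0.033000
Number of cashflows N = 14
Cashflows (t years, CF_t, discount factor 1/(1+y/m)^(m*t), PV):
  t = 0.5000: CF_t = 14.000000, DF = 0.968054, PV = 13.552759
  t = 1.0000: CF_t = 14.000000, DF = 0.937129, PV = 13.119805
  t = 1.5000: CF_t = 14.000000, DF = 0.907192, PV = 12.700683
  t = 2.0000: CF_t = 14.000000, DF = 0.878211, PV = 12.294950
  t = 2.5000: CF_t = 14.000000, DF = 0.850156, PV = 11.902178
  t = 3.0000: CF_t = 14.000000, DF = 0.822997, PV = 11.521953
  t = 3.5000: CF_t = 14.000000, DF = 0.796705, PV = 11.153875
  t = 4.0000: CF_t = 14.000000, DF = 0.771254, PV = 10.797556
  t = 4.5000: CF_t = 14.000000, DF = 0.746616, PV = 10.452620
  t = 5.0000: CF_t = 14.000000, DF = 0.722764, PV = 10.118702
  t = 5.5000: CF_t = 14.000000, DF = 0.699675, PV = 9.795452
  t = 6.0000: CF_t = 14.000000, DF = 0.677323, PV = 9.482529
  t = 6.5000: CF_t = 14.000000, DF = 0.655686, PV = 9.179602
  t = 7.0000: CF_t = 1014.000000, DF = 0.634739, PV = 643.625813
Price P = sum_t PV_t = 789.698478
Macaulay numerator sum_t t * PV_t:
  t * PV_t at t = 0.5000: 6.776379
  t * PV_t at t = 1.0000: 13.119805
  t * PV_t at t = 1.5000: 19.051024
  t * PV_t at t = 2.0000: 24.589899
  t * PV_t at t = 2.5000: 29.755444
  t * PV_t at t = 3.0000: 34.565860
  t * PV_t at t = 3.5000: 39.038564
  t * PV_t at t = 4.0000: 43.190224
  t * PV_t at t = 4.5000: 47.036788
  t * PV_t at t = 5.0000: 50.593512
  t * PV_t at t = 5.5000: 53.874988
  t * PV_t at t = 6.0000: 56.895174
  t * PV_t at t = 6.5000: 59.667414
  t * PV_t at t = 7.0000: 4505.380694
Macaulay duration D = (sum_t t * PV_t) / P = 4983.535768 / 789.698478 = 6.310682


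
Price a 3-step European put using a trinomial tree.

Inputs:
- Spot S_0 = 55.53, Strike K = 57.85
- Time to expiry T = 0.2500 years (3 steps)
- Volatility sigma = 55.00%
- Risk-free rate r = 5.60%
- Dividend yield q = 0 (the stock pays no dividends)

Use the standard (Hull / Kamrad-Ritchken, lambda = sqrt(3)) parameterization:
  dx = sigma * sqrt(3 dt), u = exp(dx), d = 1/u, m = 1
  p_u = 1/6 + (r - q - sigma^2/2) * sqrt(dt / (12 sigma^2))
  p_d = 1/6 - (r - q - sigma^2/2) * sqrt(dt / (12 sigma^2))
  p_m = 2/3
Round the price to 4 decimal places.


Answer: Price = V(0,0) = 6.7588

Derivation:
dt = T/N = 0.083333; dx = sigma*sqrt(3*dt) = 0.275000
u = exp(dx) = 1.316531; d = 1/u = 0.759572
p_u = 0.152235, p_m = 0.666667, p_d = 0.181098
Discount per step: exp(-r*dt) = 0.995344
Stock lattice S(k, j) with j the centered position index:
  k=0: S(0,+0) = 55.5300
  k=1: S(1,-1) = 42.1790; S(1,+0) = 55.5300; S(1,+1) = 73.1069
  k=2: S(2,-2) = 32.0380; S(2,-1) = 42.1790; S(2,+0) = 55.5300; S(2,+1) = 73.1069; S(2,+2) = 96.2475
  k=3: S(3,-3) = 24.3352; S(3,-2) = 32.0380; S(3,-1) = 42.1790; S(3,+0) = 55.5300; S(3,+1) = 73.1069; S(3,+2) = 96.2475; S(3,+3) = 126.7128
Terminal payoffs V(N, j) = max(K - S_T, 0):
  V(3,-3) = 33.514811; V(3,-2) = 25.811977; V(3,-1) = 15.670960; V(3,+0) = 2.320000; V(3,+1) = 0.000000; V(3,+2) = 0.000000; V(3,+3) = 0.000000
Backward induction: V(k, j) = exp(-r*dt) * [p_u * V(k+1, j+1) + p_m * V(k+1, j) + p_d * V(k+1, j-1)]
  V(2,-2) = exp(-r*dt) * [p_u*15.670960 + p_m*25.811977 + p_d*33.514811] = 25.543650
  V(2,-1) = exp(-r*dt) * [p_u*2.320000 + p_m*15.670960 + p_d*25.811977] = 15.402953
  V(2,+0) = exp(-r*dt) * [p_u*0.000000 + p_m*2.320000 + p_d*15.670960] = 4.364240
  V(2,+1) = exp(-r*dt) * [p_u*0.000000 + p_m*0.000000 + p_d*2.320000] = 0.418192
  V(2,+2) = exp(-r*dt) * [p_u*0.000000 + p_m*0.000000 + p_d*0.000000] = 0.000000
  V(1,-1) = exp(-r*dt) * [p_u*4.364240 + p_m*15.402953 + p_d*25.543650] = 15.486502
  V(1,+0) = exp(-r*dt) * [p_u*0.418192 + p_m*4.364240 + p_d*15.402953] = 5.735779
  V(1,+1) = exp(-r*dt) * [p_u*0.000000 + p_m*0.418192 + p_d*4.364240] = 1.064174
  V(0,+0) = exp(-r*dt) * [p_u*1.064174 + p_m*5.735779 + p_d*15.486502] = 6.758824


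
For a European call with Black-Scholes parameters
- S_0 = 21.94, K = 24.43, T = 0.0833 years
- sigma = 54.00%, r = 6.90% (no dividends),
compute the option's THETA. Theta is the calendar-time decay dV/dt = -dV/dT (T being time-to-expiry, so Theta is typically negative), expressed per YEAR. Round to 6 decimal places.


Answer: Theta = -7.330343

Derivation:
d1 = -0.5749479617; d2 = -0.7308013543
phi(d1) = 0.3381650759; exp(-qT) = 1.0000000000; exp(-rT) = 0.9942687864
Theta = -S*exp(-qT)*phi(d1)*sigma/(2*sqrt(T)) - r*K*exp(-rT)*N(d2) + q*S*exp(-qT)*N(d1)
N(d1) = 0.2826632458; N(d2) = 0.2324502481; sqrt(T) = 0.2886173938
Term 1 = -21.9400 * 1.0000000000 * 0.3381650759 * 0.5400 / (2 * 0.2886173938) = -6.9407538133
Term 2 = -0.0690 * 24.4300 * 0.9942687864 * 0.2324502481 = -0.3895887230
Term 3 = 0 (no dividend yield, q = 0)
Theta = -6.9407538133 + (-0.3895887230) + (0.0000000000) = -7.330343


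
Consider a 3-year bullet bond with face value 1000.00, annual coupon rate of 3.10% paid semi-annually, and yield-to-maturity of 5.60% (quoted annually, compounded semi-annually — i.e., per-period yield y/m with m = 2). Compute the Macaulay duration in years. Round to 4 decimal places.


Coupon per period c = face * coupon_rate / m = 15.500000
Periods per year m = 2; per-period yield y/m = 0.028000
Number of cashflows N = 6
Cashflows (t years, CF_t, discount factor 1/(1+y/m)^(m*t), PV):
  t = 0.5000: CF_t = 15.500000, DF = 0.972763, PV = 15.077821
  t = 1.0000: CF_t = 15.500000, DF = 0.946267, PV = 14.667141
  t = 1.5000: CF_t = 15.500000, DF = 0.920493, PV = 14.267647
  t = 2.0000: CF_t = 15.500000, DF = 0.895422, PV = 13.879034
  t = 2.5000: CF_t = 15.500000, DF = 0.871033, PV = 13.501006
  t = 3.0000: CF_t = 1015.500000, DF = 0.847308, PV = 860.441284
Price P = sum_t PV_t = 931.833933
Macaulay numerator sum_t t * PV_t:
  t * PV_t at t = 0.5000: 7.538911
  t * PV_t at t = 1.0000: 14.667141
  t * PV_t at t = 1.5000: 21.401470
  t * PV_t at t = 2.0000: 27.758068
  t * PV_t at t = 2.5000: 33.752515
  t * PV_t at t = 3.0000: 2581.323853
Macaulay duration D = (sum_t t * PV_t) / P = 2686.441957 / 931.833933 = 2.882962

Answer: Macaulay duration = 2.8830 years


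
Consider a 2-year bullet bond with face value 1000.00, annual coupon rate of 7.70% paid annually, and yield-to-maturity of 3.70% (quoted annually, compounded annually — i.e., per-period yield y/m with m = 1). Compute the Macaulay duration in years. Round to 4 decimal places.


Coupon per period c = face * coupon_rate / m = 77.000000
Periods per year m = 1; per-period yield y/m = 0.037000
Number of cashflows N = 2
Cashflows (t years, CF_t, discount factor 1/(1+y/m)^(m*t), PV):
  t = 1.0000: CF_t = 77.000000, DF = 0.964320, PV = 74.252652
  t = 2.0000: CF_t = 1077.000000, DF = 0.929913, PV = 1001.516689
Price P = sum_t PV_t = 1075.769341
Macaulay numerator sum_t t * PV_t:
  t * PV_t at t = 1.0000: 74.252652
  t * PV_t at t = 2.0000: 2003.033377
Macaulay duration D = (sum_t t * PV_t) / P = 2077.286029 / 1075.769341 = 1.930977

Answer: Macaulay duration = 1.9310 years


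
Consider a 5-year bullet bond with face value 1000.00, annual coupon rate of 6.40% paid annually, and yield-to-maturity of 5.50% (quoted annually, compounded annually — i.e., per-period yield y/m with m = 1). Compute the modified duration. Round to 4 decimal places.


Answer: Modified duration = 4.2137

Derivation:
Coupon per period c = face * coupon_rate / m = 64.000000
Periods per year m = 1; per-period yield y/m = 0.055000
Number of cashflows N = 5
Cashflows (t years, CF_t, discount factor 1/(1+y/m)^(m*t), PV):
  t = 1.0000: CF_t = 64.000000, DF = 0.947867, PV = 60.663507
  t = 2.0000: CF_t = 64.000000, DF = 0.898452, PV = 57.500955
  t = 3.0000: CF_t = 64.000000, DF = 0.851614, PV = 54.503275
  t = 4.0000: CF_t = 64.000000, DF = 0.807217, PV = 51.661872
  t = 5.0000: CF_t = 1064.000000, DF = 0.765134, PV = 814.102952
Price P = sum_t PV_t = 1038.432560
First compute Macaulay numerator sum_t t * PV_t:
  t * PV_t at t = 1.0000: 60.663507
  t * PV_t at t = 2.0000: 115.001909
  t * PV_t at t = 3.0000: 163.509824
  t * PV_t at t = 4.0000: 206.647486
  t * PV_t at t = 5.0000: 4070.514762
Macaulay duration D = 4616.337489 / 1038.432560 = 4.445486
Modified duration = D / (1 + y/m) = 4.445486 / (1 + 0.055000) = 4.213731


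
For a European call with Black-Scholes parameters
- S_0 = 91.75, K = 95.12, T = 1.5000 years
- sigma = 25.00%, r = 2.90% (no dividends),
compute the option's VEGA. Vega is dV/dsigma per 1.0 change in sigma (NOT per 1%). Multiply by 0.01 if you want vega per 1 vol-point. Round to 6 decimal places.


Answer: Vega = 44.129759

Derivation:
d1 = 0.1773536214; d2 = -0.1288325965
phi(d1) = 0.3927171341; exp(-qT) = 1.0000000000; exp(-rT) = 0.9574325541
Vega = S * exp(-qT) * phi(d1) * sqrt(T) = 91.7500 * 1.0000000000 * 0.3927171341 * 1.2247448714 = 44.129759


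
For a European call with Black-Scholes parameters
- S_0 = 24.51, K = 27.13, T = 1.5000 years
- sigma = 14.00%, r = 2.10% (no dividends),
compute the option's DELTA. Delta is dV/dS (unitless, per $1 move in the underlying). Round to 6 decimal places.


d1 = -0.3228598311; d2 = -0.4943241131
phi(d1) = 0.3786822680; exp(-qT) = 1.0000000000; exp(-rT) = 0.9689909565
N(d1) = 0.3734006993
Delta = exp(-qT) * N(d1) = 1.0000000000 * 0.3734006993 = 0.373401

Answer: Delta = 0.373401


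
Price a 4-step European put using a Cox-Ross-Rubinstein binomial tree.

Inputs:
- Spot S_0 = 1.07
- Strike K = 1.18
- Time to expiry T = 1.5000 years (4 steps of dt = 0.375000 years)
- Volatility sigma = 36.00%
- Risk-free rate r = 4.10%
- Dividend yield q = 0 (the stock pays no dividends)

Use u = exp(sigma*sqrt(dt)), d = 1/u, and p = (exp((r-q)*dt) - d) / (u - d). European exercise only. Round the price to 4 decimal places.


dt = T/N = 0.375000
u = exp(sigma*sqrt(dt)) = 1.246643; d = 1/u = 0.802154
p = (exp((r-q)*dt) - d) / (u - d) = 0.479966
Discount per step: exp(-r*dt) = 0.984743
Stock lattice S(k, i) with i counting down-moves:
  k=0: S(0,0) = 1.0700
  k=1: S(1,0) = 1.3339; S(1,1) = 0.8583
  k=2: S(2,0) = 1.6629; S(2,1) = 1.0700; S(2,2) = 0.6885
  k=3: S(3,0) = 2.0730; S(3,1) = 1.3339; S(3,2) = 0.8583; S(3,3) = 0.5523
  k=4: S(4,0) = 2.5844; S(4,1) = 1.6629; S(4,2) = 1.0700; S(4,3) = 0.6885; S(4,4) = 0.4430
Terminal payoffs V(N, i) = max(K - S_T, 0):
  V(4,0) = 0.000000; V(4,1) = 0.000000; V(4,2) = 0.110000; V(4,3) = 0.491507; V(4,4) = 0.736988
Backward induction: V(k, i) = exp(-r*dt) * [p * V(k+1, i) + (1-p) * V(k+1, i+1)].
  V(3,0) = exp(-r*dt) * [p*0.000000 + (1-p)*0.000000] = 0.000000
  V(3,1) = exp(-r*dt) * [p*0.000000 + (1-p)*0.110000] = 0.056331
  V(3,2) = exp(-r*dt) * [p*0.110000 + (1-p)*0.491507] = 0.303691
  V(3,3) = exp(-r*dt) * [p*0.491507 + (1-p)*0.736988] = 0.609718
  V(2,0) = exp(-r*dt) * [p*0.000000 + (1-p)*0.056331] = 0.028847
  V(2,1) = exp(-r*dt) * [p*0.056331 + (1-p)*0.303691] = 0.182144
  V(2,2) = exp(-r*dt) * [p*0.303691 + (1-p)*0.609718] = 0.455774
  V(1,0) = exp(-r*dt) * [p*0.028847 + (1-p)*0.182144] = 0.106910
  V(1,1) = exp(-r*dt) * [p*0.182144 + (1-p)*0.455774] = 0.319491
  V(0,0) = exp(-r*dt) * [p*0.106910 + (1-p)*0.319491] = 0.214142

Answer: Price = V(0,0) = 0.2141


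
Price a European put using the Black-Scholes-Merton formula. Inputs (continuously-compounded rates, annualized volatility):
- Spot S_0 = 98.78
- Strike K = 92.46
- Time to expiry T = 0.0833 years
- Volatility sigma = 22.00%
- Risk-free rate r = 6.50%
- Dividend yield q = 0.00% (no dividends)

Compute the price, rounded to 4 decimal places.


d1 = (ln(S/K) + (r - q + 0.5*sigma^2) * T) / (sigma * sqrt(T)) = 1.15833434
d2 = d1 - sigma * sqrt(T) = 1.09483852
exp(-rT) = 0.99460013; exp(-qT) = 1.00000000
P = K * exp(-rT) * N(-d2) - S_0 * exp(-qT) * N(-d1)
N(-d1) = 0.12336381; N(-d2) = 0.13679369
P = 92.4600 * 0.99460013 * 0.13679369 - 98.7800 * 1.00000000 * 0.12336381 = 0.3938

Answer: Price = 0.3938


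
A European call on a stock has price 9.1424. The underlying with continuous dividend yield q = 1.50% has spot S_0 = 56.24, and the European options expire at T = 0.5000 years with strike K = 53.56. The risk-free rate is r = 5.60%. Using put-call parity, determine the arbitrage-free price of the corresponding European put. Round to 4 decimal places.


Put-call parity: C - P = S_0 * exp(-qT) - K * exp(-rT).
S_0 * exp(-qT) = 56.2400 * 0.99252805 = 55.81977780
K * exp(-rT) = 53.5600 * 0.97238837 = 52.08112093
P = C - S*exp(-qT) + K*exp(-rT)
P = 9.1424 - 55.81977780 + 52.08112093 = 5.4037

Answer: Put price = 5.4037


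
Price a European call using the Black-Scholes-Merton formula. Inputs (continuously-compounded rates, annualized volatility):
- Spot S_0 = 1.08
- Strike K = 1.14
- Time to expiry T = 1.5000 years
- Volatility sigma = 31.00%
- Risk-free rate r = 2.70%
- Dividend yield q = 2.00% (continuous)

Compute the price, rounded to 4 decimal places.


Answer: Price = 0.1390

Derivation:
d1 = (ln(S/K) + (r - q + 0.5*sigma^2) * T) / (sigma * sqrt(T)) = 0.07508550
d2 = d1 - sigma * sqrt(T) = -0.30458541
exp(-rT) = 0.96030916; exp(-qT) = 0.97044553
C = S_0 * exp(-qT) * N(d1) - K * exp(-rT) * N(d2)
N(d1) = 0.52992666; N(d2) = 0.38034097
C = 1.0800 * 0.97044553 * 0.52992666 - 1.1400 * 0.96030916 * 0.38034097 = 0.1390


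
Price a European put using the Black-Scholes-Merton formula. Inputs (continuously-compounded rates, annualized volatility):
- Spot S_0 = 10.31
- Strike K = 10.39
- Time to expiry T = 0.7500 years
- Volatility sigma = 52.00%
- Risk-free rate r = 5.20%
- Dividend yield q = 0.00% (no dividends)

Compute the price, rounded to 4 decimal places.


d1 = (ln(S/K) + (r - q + 0.5*sigma^2) * T) / (sigma * sqrt(T)) = 0.29460517
d2 = d1 - sigma * sqrt(T) = -0.15572804
exp(-rT) = 0.96175071; exp(-qT) = 1.00000000
P = K * exp(-rT) * N(-d2) - S_0 * exp(-qT) * N(-d1)
N(-d1) = 0.38414776; N(-d2) = 0.56187630
P = 10.3900 * 0.96175071 * 0.56187630 - 10.3100 * 1.00000000 * 0.38414776 = 1.6540

Answer: Price = 1.6540


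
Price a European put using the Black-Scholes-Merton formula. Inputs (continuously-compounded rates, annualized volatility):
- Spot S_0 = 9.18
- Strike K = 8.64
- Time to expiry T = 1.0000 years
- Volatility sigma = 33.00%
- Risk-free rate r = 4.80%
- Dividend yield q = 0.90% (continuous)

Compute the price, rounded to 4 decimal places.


d1 = (ln(S/K) + (r - q + 0.5*sigma^2) * T) / (sigma * sqrt(T)) = 0.46689279
d2 = d1 - sigma * sqrt(T) = 0.13689279
exp(-rT) = 0.95313379; exp(-qT) = 0.99104038
P = K * exp(-rT) * N(-d2) - S_0 * exp(-qT) * N(-d1)
N(-d1) = 0.32028829; N(-d2) = 0.44555777
P = 8.6400 * 0.95313379 * 0.44555777 - 9.1800 * 0.99104038 * 0.32028829 = 0.7553

Answer: Price = 0.7553


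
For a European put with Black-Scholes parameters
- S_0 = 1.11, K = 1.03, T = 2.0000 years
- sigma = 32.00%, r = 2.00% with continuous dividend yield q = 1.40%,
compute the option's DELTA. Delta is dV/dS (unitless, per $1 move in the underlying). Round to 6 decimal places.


d1 = 0.4180795649; d2 = -0.0344687750
phi(d1) = 0.3655567319; exp(-qT) = 0.9723883668; exp(-rT) = 0.9607894392
N(-d1) = 0.3379444726
Delta = -exp(-qT) * N(-d1) = -0.9723883668 * 0.3379444726 = -0.328613

Answer: Delta = -0.328613


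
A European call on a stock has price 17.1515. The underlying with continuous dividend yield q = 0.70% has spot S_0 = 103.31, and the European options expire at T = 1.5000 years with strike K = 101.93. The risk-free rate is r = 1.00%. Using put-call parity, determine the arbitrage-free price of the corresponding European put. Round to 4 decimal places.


Put-call parity: C - P = S_0 * exp(-qT) - K * exp(-rT).
S_0 * exp(-qT) = 103.3100 * 0.98955493 = 102.23092008
K * exp(-rT) = 101.9300 * 0.98511194 = 100.41246000
P = C - S*exp(-qT) + K*exp(-rT)
P = 17.1515 - 102.23092008 + 100.41246000 = 15.3330

Answer: Put price = 15.3330


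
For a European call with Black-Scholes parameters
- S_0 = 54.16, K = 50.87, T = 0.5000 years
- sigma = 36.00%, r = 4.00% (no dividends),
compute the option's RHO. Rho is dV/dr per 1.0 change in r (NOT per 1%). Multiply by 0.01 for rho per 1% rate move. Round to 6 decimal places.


Answer: Rho = 14.417119

Derivation:
d1 = 0.4520347831; d2 = 0.1974763419
phi(d1) = 0.3601962505; exp(-qT) = 1.0000000000; exp(-rT) = 0.9801986733
N(d2) = 0.5782726033
Rho = K*T*exp(-rT)*N(d2) = 50.8700 * 0.5000 * 0.9801986733 * 0.5782726033 = 14.417119


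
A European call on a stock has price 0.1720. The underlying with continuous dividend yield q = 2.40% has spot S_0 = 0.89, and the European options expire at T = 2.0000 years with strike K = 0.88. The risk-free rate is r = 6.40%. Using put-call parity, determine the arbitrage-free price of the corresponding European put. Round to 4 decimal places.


Answer: Put price = 0.0980

Derivation:
Put-call parity: C - P = S_0 * exp(-qT) - K * exp(-rT).
S_0 * exp(-qT) = 0.8900 * 0.95313379 = 0.84828907
K * exp(-rT) = 0.8800 * 0.87985338 = 0.77427097
P = C - S*exp(-qT) + K*exp(-rT)
P = 0.1720 - 0.84828907 + 0.77427097 = 0.0980


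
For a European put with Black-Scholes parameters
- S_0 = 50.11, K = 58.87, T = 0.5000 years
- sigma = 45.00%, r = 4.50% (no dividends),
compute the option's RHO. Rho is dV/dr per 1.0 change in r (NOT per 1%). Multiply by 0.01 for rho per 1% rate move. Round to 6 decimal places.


Answer: Rho = -20.836275

Derivation:
d1 = -0.2765134282; d2 = -0.5947114797
phi(d1) = 0.3839786330; exp(-qT) = 1.0000000000; exp(-rT) = 0.9777512372
N(-d2) = 0.7239818265
Rho = -K*T*exp(-rT)*N(-d2) = -58.8700 * 0.5000 * 0.9777512372 * 0.7239818265 = -20.836275


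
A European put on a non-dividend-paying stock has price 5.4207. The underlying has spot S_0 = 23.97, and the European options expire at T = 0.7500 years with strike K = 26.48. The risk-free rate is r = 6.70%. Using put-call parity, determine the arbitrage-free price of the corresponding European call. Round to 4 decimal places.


Answer: Call price = 4.2084

Derivation:
Put-call parity: C - P = S_0 * exp(-qT) - K * exp(-rT).
S_0 * exp(-qT) = 23.9700 * 1.00000000 = 23.97000000
K * exp(-rT) = 26.4800 * 0.95099165 = 25.18225881
C = P + S*exp(-qT) - K*exp(-rT)
C = 5.4207 + 23.97000000 - 25.18225881 = 4.2084
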